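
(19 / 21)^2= 361 / 441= 0.82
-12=-12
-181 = -181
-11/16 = -0.69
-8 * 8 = -64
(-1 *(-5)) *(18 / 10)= 9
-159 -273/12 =-727/4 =-181.75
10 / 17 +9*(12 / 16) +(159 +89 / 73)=831755 / 4964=167.56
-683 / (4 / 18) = -6147 / 2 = -3073.50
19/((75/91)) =1729/75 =23.05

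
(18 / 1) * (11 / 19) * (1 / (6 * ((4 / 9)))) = 297 / 76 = 3.91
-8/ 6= -4/ 3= -1.33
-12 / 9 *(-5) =20 / 3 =6.67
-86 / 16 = -43 / 8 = -5.38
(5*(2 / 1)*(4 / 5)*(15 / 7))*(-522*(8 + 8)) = -1002240 / 7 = -143177.14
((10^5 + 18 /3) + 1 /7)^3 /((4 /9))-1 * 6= 3087568924946807331 /1372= 2250414668328576.77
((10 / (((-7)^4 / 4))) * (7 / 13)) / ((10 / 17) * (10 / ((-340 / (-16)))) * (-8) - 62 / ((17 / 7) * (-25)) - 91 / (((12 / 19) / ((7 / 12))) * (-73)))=-3037968000 / 14225498651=-0.21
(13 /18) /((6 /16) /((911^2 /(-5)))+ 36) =3319684 /165473469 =0.02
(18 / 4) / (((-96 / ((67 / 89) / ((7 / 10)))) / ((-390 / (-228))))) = -65325 / 757568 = -0.09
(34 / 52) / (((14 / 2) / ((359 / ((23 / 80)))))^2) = 20806.20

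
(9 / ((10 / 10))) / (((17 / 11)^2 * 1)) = 1089 / 289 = 3.77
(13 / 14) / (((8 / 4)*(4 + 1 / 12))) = 39 / 343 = 0.11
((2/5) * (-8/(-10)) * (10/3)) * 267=1424/5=284.80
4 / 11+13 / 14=199 / 154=1.29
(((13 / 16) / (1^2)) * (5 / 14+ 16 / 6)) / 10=1651 / 6720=0.25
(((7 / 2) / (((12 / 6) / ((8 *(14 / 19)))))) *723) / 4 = 35427 / 19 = 1864.58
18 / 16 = 9 / 8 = 1.12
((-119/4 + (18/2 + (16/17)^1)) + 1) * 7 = -8953/68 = -131.66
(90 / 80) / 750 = 0.00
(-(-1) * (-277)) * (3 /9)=-277 /3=-92.33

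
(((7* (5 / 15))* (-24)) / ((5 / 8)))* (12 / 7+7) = -780.80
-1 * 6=-6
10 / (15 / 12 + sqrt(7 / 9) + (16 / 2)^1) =13320 / 12209 - 480 * sqrt(7) / 12209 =0.99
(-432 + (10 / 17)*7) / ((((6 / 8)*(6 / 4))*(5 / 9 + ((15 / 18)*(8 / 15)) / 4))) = -29096 / 51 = -570.51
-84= -84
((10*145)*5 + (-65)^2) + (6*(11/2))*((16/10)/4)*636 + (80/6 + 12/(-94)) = 14017801/705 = 19883.41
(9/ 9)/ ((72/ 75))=1.04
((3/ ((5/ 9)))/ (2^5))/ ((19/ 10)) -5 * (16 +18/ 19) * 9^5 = -1521102213/ 304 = -5003625.70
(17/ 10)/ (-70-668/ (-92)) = -391/ 14430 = -0.03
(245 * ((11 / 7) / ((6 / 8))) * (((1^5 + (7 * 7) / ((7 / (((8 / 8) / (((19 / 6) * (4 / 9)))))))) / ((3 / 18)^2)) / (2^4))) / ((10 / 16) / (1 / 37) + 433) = 1048740 / 69331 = 15.13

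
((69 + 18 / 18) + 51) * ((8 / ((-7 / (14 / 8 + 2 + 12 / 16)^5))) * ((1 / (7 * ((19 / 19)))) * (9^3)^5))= -1471077520545888384921 / 196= -7505497553805552984.29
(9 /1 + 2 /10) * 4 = 184 /5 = 36.80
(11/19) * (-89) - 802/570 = -794/15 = -52.93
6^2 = 36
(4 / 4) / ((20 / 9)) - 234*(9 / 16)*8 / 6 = -175.05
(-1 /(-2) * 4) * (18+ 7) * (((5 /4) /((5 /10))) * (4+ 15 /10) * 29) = 39875 /2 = 19937.50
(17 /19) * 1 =17 /19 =0.89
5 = 5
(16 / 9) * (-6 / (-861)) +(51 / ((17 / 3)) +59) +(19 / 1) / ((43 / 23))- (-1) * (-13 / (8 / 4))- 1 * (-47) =26362267 / 222138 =118.68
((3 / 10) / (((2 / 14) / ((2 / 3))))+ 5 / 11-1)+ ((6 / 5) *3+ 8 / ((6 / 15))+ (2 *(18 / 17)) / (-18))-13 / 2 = 6671 / 374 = 17.84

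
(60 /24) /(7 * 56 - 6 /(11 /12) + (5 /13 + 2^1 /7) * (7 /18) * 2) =6435 /993502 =0.01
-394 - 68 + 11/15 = -6919/15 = -461.27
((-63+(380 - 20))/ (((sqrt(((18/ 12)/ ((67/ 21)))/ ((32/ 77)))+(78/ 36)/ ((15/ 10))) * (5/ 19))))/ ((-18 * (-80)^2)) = -4915053/ 331741000+1066527 * sqrt(737)/ 2653928000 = -0.00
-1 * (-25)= 25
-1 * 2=-2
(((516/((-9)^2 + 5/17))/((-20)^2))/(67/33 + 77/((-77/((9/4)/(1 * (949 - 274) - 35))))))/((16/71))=0.03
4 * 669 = 2676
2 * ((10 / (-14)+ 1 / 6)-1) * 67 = -4355 / 21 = -207.38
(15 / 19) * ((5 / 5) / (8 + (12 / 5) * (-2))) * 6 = 225 / 152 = 1.48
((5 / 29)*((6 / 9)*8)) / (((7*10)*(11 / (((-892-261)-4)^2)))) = 10709192 / 6699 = 1598.63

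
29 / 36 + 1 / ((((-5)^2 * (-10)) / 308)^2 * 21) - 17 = -16.12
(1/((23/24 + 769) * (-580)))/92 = -3/123254930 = -0.00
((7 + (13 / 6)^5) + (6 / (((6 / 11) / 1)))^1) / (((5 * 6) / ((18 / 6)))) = 511261 / 77760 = 6.57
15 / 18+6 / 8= 19 / 12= 1.58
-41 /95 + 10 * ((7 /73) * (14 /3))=84121 /20805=4.04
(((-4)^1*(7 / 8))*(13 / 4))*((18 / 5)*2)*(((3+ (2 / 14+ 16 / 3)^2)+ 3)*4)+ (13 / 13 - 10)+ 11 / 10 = -165169 / 14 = -11797.79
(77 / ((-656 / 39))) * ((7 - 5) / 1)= -3003 / 328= -9.16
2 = 2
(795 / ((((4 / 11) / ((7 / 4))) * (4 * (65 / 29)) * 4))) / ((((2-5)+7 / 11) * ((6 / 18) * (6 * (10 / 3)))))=-11716551 / 1730560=-6.77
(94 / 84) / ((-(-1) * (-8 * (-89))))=47 / 29904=0.00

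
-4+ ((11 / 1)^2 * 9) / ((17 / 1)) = 60.06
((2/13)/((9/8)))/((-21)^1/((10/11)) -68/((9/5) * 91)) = -1120/192589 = -0.01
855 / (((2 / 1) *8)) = 855 / 16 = 53.44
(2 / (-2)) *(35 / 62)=-35 / 62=-0.56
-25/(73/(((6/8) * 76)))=-1425/73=-19.52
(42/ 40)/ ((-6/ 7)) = -49/ 40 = -1.22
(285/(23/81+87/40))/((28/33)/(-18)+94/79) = 5416433550/53402801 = 101.43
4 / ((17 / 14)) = 56 / 17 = 3.29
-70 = -70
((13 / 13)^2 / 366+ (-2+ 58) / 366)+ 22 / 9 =2855 / 1098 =2.60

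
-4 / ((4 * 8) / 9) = -9 / 8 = -1.12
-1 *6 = -6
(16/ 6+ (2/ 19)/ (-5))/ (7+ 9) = 377/ 2280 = 0.17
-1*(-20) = 20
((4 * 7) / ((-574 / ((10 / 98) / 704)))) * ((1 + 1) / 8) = -5 / 2828672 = -0.00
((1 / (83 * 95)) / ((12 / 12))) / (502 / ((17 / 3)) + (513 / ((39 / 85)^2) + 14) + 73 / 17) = 2873 / 57624352730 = 0.00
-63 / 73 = -0.86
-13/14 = -0.93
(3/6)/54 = 1/108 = 0.01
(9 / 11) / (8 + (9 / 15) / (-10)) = 0.10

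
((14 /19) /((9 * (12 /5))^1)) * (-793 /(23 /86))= -1193465 /11799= -101.15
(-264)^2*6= 418176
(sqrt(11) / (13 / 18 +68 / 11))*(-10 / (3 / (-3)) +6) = 3168*sqrt(11) / 1367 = 7.69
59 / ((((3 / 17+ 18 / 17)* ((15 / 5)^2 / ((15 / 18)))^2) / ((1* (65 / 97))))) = 0.27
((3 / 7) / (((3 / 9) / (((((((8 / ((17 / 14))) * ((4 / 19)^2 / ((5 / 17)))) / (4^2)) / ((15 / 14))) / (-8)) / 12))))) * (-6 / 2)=21 / 9025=0.00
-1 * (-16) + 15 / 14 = 239 / 14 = 17.07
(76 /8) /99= 19 /198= 0.10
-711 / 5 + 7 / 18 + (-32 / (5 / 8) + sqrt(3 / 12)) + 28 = -7403 / 45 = -164.51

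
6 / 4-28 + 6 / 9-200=-1355 / 6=-225.83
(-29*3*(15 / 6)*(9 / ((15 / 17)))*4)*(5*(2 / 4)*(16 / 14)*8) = -1419840 / 7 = -202834.29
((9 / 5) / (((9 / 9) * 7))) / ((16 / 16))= 9 / 35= 0.26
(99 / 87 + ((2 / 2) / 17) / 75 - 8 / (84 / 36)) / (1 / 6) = -1185344 / 86275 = -13.74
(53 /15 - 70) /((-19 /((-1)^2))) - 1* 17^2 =-81368 /285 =-285.50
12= 12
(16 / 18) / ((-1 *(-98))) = 0.01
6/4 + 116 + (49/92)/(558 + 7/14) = 3018717/25691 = 117.50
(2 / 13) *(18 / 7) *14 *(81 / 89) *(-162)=-944784 / 1157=-816.58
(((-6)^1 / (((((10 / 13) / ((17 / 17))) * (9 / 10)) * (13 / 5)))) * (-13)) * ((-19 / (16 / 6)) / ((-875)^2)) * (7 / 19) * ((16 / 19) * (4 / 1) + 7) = -2561 / 1662500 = -0.00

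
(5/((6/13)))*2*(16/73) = 1040/219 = 4.75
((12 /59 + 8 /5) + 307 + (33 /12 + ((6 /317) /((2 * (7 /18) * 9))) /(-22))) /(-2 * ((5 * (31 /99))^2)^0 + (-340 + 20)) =-8973550357 /9274443640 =-0.97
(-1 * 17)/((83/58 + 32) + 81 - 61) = -986/3099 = -0.32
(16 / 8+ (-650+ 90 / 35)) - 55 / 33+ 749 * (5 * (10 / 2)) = 379636 / 21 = 18077.90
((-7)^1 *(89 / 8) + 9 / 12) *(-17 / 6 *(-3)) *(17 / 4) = -178313 / 64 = -2786.14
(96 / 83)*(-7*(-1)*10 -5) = 75.18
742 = 742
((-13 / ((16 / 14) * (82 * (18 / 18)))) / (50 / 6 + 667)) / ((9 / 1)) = -91 / 3987168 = -0.00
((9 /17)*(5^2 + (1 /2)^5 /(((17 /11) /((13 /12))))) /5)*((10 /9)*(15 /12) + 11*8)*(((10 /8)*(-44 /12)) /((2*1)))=-542.72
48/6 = 8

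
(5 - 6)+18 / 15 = 1 / 5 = 0.20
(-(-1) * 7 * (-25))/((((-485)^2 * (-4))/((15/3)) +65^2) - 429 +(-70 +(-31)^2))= 0.00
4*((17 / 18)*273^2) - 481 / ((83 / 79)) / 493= 11520870127 / 40919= 281553.07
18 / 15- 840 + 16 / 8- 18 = -4274 / 5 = -854.80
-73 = -73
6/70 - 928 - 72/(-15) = -32309/35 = -923.11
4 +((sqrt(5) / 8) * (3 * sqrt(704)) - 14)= -10 +3 * sqrt(55)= 12.25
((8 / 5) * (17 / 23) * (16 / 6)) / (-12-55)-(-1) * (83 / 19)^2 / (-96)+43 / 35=1836872281 / 1869171360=0.98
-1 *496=-496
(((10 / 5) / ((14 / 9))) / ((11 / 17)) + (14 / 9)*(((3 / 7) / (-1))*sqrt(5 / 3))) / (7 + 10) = 9 / 77 - 2*sqrt(15) / 153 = 0.07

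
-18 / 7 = -2.57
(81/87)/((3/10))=3.10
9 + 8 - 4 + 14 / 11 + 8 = 22.27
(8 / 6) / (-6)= -2 / 9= -0.22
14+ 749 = 763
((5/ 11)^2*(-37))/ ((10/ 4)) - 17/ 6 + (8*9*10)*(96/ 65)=9980623/ 9438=1057.49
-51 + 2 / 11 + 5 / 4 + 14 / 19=-40823 / 836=-48.83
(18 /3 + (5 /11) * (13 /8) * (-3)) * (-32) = -1332 /11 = -121.09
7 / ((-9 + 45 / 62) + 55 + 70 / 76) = 4123 / 28064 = 0.15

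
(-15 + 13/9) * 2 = -244/9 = -27.11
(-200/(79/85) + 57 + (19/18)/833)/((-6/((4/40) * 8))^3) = 749514068/1998887625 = 0.37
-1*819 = -819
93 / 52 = 1.79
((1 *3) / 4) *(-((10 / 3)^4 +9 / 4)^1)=-40729 / 432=-94.28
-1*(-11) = 11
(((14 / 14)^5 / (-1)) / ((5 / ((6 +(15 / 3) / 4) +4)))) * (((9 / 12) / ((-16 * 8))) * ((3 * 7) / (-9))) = -63 / 2048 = -0.03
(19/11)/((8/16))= 38/11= 3.45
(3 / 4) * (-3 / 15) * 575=-345 / 4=-86.25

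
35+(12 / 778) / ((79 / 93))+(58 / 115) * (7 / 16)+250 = 8064419953 / 28272520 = 285.24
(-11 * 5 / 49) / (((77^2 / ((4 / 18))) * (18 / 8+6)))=-40 / 7844067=-0.00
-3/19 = -0.16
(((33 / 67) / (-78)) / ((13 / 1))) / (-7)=11 / 158522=0.00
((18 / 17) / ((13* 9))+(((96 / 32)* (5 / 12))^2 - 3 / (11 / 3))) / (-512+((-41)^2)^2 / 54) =791181 / 54417701624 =0.00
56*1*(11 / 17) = 616 / 17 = 36.24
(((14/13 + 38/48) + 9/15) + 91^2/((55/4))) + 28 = 10857529/17160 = 632.72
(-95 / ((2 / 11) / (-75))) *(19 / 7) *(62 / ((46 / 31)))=1431049125 / 322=4444251.94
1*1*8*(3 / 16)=3 / 2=1.50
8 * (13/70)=52/35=1.49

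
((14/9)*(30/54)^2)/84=25/4374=0.01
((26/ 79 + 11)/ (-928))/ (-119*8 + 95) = 895/ 62828384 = 0.00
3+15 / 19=72 / 19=3.79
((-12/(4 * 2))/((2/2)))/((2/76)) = -57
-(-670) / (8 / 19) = 6365 / 4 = 1591.25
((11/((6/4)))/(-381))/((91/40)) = -880/104013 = -0.01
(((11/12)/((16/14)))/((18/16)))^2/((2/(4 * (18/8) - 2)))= 41503/23328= 1.78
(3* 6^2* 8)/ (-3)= -288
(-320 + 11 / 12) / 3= -3829 / 36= -106.36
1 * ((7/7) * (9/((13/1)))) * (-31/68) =-279/884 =-0.32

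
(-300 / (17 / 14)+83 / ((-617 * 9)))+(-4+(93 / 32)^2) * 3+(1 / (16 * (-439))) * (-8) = -9918877464883 / 42436647936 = -233.73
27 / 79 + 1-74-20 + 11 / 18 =-130891 / 1422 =-92.05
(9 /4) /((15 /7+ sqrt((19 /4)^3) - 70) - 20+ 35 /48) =-22131900 /844926349 - 603288 * sqrt(19) /844926349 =-0.03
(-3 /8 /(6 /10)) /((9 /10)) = -25 /36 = -0.69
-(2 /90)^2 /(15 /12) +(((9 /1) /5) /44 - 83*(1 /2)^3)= -9208027 /891000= -10.33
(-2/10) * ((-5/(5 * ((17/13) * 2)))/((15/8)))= 52/1275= 0.04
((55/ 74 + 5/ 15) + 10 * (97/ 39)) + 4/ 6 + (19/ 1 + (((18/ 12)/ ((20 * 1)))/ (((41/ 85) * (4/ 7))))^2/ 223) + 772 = 817.62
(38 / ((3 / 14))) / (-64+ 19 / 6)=-1064 / 365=-2.92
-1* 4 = -4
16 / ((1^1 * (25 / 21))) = 336 / 25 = 13.44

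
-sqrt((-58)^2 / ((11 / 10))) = -58 * sqrt(110) / 11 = -55.30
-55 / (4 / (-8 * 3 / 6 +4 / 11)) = 50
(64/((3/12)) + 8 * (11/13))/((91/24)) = 11712/169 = 69.30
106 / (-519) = -106 / 519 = -0.20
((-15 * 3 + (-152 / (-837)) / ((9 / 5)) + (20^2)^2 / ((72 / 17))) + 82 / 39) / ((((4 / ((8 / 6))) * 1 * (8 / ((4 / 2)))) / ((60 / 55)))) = 3695348977 / 1077219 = 3430.45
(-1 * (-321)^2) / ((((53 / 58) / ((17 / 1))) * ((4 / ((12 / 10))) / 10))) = -304795278 / 53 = -5750854.30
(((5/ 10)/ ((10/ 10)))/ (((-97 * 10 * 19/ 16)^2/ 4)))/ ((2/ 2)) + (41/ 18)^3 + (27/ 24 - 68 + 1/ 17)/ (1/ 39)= -2729853257804821/ 1052366776425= -2594.01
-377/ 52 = -29/ 4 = -7.25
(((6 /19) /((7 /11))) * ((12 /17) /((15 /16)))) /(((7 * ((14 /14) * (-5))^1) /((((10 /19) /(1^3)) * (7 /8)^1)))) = -1056 /214795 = -0.00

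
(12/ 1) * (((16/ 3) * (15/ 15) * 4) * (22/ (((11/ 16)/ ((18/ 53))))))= 147456/ 53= 2782.19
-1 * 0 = 0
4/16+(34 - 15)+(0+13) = 129/4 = 32.25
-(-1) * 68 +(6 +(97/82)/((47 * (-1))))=285099/3854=73.97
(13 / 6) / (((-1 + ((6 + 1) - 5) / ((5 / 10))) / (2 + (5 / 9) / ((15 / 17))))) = 923 / 486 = 1.90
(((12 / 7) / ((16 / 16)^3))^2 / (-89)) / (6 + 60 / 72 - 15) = 864 / 213689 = 0.00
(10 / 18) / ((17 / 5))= 25 / 153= 0.16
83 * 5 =415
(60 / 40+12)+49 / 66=470 / 33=14.24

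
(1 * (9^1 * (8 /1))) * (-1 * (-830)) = 59760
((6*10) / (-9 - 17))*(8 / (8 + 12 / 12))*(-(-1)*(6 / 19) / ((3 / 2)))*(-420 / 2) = 22400 / 247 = 90.69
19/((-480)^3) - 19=-2101248019/110592000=-19.00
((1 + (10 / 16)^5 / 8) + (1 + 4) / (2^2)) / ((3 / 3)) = 592949 / 262144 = 2.26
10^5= 100000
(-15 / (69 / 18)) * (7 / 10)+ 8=121 / 23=5.26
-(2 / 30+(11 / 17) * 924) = -152477 / 255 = -597.95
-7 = -7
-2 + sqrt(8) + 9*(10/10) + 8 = 2*sqrt(2) + 15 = 17.83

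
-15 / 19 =-0.79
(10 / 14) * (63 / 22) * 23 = 1035 / 22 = 47.05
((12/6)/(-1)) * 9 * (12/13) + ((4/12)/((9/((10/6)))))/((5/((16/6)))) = -52384/3159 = -16.58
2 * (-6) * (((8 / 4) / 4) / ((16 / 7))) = -21 / 8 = -2.62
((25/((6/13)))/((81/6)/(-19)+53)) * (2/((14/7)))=6175/5961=1.04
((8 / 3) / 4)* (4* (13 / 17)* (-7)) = -728 / 51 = -14.27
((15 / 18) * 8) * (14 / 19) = 280 / 57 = 4.91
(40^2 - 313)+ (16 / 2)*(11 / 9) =1296.78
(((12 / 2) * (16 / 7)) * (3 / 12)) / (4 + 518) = 4 / 609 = 0.01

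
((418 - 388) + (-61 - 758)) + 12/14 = -5517/7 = -788.14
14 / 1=14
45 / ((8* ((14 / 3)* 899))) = 135 / 100688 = 0.00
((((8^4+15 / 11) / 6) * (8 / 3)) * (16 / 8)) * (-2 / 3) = -721136 / 297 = -2428.07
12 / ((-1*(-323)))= 12 / 323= 0.04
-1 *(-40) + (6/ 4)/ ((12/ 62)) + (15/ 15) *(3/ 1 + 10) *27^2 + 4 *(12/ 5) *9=192223/ 20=9611.15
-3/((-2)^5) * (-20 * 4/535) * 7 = -21/214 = -0.10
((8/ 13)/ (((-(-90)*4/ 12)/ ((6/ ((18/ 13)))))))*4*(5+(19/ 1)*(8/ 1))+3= 2647/ 45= 58.82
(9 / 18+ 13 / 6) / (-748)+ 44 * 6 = 264.00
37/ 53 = 0.70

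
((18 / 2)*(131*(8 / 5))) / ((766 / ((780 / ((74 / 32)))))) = 11771136 / 14171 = 830.65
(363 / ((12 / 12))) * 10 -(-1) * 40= 3670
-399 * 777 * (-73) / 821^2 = 22631679 / 674041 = 33.58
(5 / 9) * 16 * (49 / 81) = 3920 / 729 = 5.38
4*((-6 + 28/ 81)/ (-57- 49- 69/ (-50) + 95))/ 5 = 0.47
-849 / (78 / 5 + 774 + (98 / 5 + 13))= -4245 / 4111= -1.03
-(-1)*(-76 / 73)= -76 / 73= -1.04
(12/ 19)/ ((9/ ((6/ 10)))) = 4/ 95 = 0.04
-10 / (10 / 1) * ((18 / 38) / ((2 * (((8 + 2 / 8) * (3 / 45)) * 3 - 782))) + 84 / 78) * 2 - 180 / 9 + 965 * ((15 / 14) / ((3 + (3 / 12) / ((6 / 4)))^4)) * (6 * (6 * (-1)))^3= -479743.05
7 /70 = 1 /10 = 0.10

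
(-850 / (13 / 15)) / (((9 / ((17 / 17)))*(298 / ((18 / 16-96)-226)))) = 117.34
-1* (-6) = 6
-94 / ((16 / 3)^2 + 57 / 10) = -8460 / 3073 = -2.75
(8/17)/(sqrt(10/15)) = 0.58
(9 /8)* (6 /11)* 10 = 135 /22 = 6.14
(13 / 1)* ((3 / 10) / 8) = 39 / 80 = 0.49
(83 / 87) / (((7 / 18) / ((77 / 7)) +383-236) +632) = 5478 / 4473221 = 0.00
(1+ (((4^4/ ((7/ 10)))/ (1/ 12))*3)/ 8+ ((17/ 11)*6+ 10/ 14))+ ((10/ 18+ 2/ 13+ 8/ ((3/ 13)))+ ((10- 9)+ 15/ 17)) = 259435013/ 153153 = 1693.96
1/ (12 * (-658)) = -1/ 7896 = -0.00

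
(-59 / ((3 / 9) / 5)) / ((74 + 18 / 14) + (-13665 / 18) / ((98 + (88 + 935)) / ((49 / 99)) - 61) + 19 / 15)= -4013988300 / 345647083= -11.61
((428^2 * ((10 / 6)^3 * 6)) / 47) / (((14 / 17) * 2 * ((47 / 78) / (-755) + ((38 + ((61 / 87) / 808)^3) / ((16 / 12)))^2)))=45532911881381491313065966390864773120000 / 562647830683509763126165796711852177143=80.93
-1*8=-8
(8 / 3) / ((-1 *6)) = -4 / 9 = -0.44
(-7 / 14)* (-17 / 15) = 17 / 30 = 0.57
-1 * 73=-73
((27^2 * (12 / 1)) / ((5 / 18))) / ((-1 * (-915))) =52488 / 1525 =34.42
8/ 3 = 2.67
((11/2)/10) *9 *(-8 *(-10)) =396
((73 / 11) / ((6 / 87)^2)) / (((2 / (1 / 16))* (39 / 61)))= 3744973 / 54912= 68.20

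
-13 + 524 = 511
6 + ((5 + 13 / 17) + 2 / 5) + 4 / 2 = 1204 / 85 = 14.16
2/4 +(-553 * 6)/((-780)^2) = 50147/101400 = 0.49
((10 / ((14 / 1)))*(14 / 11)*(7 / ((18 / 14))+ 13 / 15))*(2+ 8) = 57.37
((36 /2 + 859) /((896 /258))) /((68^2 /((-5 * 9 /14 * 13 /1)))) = -66182805 /29001728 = -2.28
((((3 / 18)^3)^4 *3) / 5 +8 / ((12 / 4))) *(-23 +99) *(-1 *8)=-183817175059 / 113374080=-1621.33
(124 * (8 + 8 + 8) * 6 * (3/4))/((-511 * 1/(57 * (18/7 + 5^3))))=-681666192/3577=-190569.25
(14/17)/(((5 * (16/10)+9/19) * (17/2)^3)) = 0.00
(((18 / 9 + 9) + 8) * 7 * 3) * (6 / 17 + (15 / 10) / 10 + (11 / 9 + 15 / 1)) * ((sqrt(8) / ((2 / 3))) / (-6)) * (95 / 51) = -129329333 * sqrt(2) / 20808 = -8789.85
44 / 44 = 1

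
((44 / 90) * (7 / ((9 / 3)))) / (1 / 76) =11704 / 135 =86.70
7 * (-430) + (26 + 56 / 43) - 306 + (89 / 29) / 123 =-504419911 / 153381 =-3288.67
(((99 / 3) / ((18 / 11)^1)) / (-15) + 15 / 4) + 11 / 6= 763 / 180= 4.24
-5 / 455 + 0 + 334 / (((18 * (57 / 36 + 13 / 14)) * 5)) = 422351 / 288015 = 1.47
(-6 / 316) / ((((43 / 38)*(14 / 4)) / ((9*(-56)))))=8208 / 3397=2.42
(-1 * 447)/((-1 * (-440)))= -447/440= -1.02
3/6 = 1/2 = 0.50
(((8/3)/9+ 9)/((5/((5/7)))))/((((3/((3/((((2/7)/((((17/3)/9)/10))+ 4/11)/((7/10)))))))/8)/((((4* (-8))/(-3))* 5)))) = 2628472/32481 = 80.92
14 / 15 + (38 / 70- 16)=-305 / 21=-14.52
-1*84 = -84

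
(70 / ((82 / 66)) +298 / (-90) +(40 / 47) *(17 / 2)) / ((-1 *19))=-5225827 / 1647585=-3.17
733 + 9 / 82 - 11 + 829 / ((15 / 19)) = 2179777 / 1230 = 1772.18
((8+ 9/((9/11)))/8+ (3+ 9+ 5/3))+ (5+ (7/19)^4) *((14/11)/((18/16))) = 747239227/34404744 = 21.72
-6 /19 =-0.32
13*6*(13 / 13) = 78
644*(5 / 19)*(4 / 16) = 805 / 19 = 42.37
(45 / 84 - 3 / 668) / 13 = 0.04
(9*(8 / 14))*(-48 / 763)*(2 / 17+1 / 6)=-8352 / 90797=-0.09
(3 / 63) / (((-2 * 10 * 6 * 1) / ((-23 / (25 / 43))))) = 989 / 63000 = 0.02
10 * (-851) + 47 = -8463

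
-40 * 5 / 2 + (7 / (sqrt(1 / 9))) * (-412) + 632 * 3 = -6856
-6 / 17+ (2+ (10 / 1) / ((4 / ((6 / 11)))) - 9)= -1120 / 187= -5.99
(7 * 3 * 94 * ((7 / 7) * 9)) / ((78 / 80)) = 236880 / 13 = 18221.54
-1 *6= -6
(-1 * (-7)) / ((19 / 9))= 63 / 19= 3.32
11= 11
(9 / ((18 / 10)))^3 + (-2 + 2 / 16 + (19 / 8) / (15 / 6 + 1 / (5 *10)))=31265 / 252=124.07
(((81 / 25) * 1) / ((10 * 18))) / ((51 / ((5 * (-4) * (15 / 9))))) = -1 / 85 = -0.01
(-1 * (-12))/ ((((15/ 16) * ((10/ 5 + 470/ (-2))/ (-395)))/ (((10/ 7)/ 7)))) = 4.43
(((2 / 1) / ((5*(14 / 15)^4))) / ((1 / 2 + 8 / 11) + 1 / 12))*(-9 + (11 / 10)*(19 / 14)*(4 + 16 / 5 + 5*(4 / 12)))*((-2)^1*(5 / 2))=-28311525 / 3322984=-8.52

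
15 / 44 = 0.34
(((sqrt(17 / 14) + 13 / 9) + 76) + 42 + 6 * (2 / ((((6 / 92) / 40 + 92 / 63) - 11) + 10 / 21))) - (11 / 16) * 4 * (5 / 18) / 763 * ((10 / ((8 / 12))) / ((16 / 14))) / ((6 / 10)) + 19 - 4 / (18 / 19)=sqrt(238) / 14 + 8763379555123 / 65951515584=133.98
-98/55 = -1.78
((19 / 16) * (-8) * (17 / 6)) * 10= -1615 / 6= -269.17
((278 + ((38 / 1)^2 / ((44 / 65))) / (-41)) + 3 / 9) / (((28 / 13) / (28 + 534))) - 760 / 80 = 1118332121 / 18942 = 59039.81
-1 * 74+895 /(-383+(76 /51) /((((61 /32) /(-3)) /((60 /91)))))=-2769806059 /36288481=-76.33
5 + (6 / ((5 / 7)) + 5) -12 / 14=614 / 35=17.54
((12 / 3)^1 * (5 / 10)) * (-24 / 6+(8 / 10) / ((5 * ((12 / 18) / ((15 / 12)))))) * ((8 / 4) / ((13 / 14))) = -1036 / 65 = -15.94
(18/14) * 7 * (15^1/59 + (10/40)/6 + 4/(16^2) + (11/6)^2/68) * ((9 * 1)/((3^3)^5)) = 208535/102342782016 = 0.00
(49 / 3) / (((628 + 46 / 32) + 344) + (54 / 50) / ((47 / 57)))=921200 / 54975747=0.02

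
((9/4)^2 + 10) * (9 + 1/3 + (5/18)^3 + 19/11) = 171335335/1026432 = 166.92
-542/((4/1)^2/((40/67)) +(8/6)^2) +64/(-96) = -19.63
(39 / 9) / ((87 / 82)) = 1066 / 261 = 4.08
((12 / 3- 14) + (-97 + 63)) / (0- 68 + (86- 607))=44 / 589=0.07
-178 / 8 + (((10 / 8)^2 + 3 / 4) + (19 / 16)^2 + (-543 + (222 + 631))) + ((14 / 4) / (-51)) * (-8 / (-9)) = 34242035 / 117504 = 291.41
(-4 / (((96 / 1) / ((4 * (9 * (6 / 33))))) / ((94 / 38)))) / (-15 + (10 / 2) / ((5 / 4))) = 141 / 2299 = 0.06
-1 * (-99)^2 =-9801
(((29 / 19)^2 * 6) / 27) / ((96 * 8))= 841 / 1247616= 0.00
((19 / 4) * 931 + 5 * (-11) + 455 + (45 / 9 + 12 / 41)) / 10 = 791717 / 1640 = 482.75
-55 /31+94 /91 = -2091 /2821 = -0.74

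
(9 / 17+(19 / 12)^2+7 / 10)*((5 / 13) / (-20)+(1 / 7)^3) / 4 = -4436101 / 291083520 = -0.02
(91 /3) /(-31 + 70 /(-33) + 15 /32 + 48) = 32032 /16207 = 1.98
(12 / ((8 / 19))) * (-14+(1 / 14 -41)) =-43833 / 28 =-1565.46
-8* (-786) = 6288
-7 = -7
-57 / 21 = -19 / 7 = -2.71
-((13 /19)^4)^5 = -19004963774880799438801 /37589973457545958193355601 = -0.00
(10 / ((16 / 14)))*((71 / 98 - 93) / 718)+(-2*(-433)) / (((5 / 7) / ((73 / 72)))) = 2222101001 / 1809360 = 1228.11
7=7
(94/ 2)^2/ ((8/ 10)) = 11045/ 4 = 2761.25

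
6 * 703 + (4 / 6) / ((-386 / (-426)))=814216 / 193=4218.74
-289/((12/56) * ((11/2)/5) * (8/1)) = -153.26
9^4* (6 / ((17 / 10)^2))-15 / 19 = 74791065 / 5491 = 13620.66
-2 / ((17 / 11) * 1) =-22 / 17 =-1.29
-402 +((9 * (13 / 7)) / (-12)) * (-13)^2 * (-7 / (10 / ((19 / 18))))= -54737 / 240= -228.07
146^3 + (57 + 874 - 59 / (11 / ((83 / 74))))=3113060.98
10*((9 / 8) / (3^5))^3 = 5 / 5038848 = 0.00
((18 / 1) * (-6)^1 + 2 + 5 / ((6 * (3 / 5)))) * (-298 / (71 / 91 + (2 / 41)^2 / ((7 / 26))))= 39508.01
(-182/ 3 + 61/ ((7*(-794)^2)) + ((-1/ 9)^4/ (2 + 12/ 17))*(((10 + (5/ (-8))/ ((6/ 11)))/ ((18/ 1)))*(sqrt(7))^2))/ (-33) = 17452968760212767/ 9493680356588736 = 1.84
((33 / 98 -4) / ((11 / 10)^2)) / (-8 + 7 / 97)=1741150 / 4559401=0.38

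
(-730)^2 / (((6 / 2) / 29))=15454100 / 3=5151366.67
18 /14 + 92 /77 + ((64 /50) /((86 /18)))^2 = 227111063 /88983125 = 2.55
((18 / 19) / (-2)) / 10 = -9 / 190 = -0.05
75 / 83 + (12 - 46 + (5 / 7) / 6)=-114959 / 3486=-32.98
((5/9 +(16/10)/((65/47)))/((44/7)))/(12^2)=35063/18532800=0.00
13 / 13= 1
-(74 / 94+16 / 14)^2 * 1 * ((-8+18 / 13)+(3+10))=-33467675 / 1407133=-23.78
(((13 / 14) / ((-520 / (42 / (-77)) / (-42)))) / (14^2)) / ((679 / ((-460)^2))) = -23805 / 365981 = -0.07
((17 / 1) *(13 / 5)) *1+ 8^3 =2781 / 5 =556.20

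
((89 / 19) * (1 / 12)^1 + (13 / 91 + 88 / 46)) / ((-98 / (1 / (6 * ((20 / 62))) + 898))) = -4841046067 / 215843040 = -22.43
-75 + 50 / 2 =-50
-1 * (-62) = 62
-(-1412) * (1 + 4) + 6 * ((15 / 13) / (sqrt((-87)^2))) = 2661650 / 377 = 7060.08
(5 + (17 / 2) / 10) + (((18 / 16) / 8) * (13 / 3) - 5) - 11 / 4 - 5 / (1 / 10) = -16413 / 320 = -51.29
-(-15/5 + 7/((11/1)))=26/11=2.36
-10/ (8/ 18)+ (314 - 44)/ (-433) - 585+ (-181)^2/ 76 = -5826617/ 32908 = -177.06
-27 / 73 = -0.37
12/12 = 1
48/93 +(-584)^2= 10572752/31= 341056.52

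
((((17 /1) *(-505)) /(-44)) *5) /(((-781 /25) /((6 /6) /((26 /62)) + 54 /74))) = -803770625 /8264542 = -97.26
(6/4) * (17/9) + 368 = 2225/6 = 370.83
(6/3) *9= 18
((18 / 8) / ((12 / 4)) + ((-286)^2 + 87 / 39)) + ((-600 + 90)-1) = 4226975 / 52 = 81287.98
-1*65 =-65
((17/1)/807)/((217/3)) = 17/58373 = 0.00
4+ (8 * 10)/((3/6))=164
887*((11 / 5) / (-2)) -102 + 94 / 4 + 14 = -1040.20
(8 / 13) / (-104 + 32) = -1 / 117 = -0.01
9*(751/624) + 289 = 62365/208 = 299.83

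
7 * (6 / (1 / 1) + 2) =56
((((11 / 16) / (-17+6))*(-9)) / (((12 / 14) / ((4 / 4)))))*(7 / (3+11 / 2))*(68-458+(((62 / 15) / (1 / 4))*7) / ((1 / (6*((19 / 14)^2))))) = 326697 / 680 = 480.44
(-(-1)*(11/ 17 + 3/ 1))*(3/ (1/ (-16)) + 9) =-2418/ 17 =-142.24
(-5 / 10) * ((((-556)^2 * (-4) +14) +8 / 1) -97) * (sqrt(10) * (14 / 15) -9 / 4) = -11129571 / 8 +8656333 * sqrt(10) / 15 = 433718.86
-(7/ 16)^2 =-49/ 256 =-0.19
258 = 258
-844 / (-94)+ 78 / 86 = 9.89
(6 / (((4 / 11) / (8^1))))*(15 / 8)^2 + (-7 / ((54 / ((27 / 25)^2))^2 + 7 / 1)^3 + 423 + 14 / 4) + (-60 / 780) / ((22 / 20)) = 7848643048659142976703645 / 8813822050510426039376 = 890.49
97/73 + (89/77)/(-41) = 299732/230461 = 1.30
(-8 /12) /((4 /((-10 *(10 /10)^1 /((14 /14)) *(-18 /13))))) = -30 /13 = -2.31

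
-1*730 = -730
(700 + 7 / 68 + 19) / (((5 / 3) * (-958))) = -146697 / 325720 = -0.45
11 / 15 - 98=-1459 / 15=-97.27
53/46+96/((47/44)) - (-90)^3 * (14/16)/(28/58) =1428437210/1081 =1321403.52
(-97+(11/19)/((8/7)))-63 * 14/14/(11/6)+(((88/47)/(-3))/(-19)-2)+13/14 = -217662623/1650264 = -131.90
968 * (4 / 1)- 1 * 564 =3308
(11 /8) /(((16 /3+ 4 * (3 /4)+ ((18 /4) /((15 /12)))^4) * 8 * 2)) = 20625 /42310784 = 0.00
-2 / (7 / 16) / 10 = -16 / 35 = -0.46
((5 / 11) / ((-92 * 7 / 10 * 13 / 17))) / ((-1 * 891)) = 425 / 41026986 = 0.00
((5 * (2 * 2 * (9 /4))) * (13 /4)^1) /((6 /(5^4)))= 121875 /8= 15234.38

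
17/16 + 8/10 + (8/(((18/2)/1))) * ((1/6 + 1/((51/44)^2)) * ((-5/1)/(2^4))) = 3014041/1872720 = 1.61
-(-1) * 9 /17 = 9 /17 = 0.53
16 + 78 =94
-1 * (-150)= 150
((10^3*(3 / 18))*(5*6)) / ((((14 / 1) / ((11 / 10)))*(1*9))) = 2750 / 63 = 43.65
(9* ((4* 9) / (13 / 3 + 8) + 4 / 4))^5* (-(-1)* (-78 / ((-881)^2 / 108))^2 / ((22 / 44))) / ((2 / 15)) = 4028844763394653527000000 / 41774595561120213397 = 96442.46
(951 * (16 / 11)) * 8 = 11066.18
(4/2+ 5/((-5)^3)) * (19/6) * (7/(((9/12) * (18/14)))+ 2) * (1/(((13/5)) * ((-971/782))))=-18201050/1022463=-17.80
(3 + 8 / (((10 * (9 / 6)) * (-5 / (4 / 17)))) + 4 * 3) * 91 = 1362.72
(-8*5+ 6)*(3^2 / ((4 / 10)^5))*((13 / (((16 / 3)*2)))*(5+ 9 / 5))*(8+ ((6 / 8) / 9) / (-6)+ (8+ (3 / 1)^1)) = -9629660625 / 2048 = -4701982.73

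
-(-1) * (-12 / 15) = -4 / 5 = -0.80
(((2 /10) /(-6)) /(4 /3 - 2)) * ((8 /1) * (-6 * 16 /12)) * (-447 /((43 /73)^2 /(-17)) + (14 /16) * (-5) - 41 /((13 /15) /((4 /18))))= -25251747094 /360555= -70035.77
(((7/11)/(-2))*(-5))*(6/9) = 35/33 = 1.06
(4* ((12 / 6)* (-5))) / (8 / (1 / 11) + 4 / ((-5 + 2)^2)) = -90 / 199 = -0.45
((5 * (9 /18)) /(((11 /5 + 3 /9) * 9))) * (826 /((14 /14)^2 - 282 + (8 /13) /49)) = -6577025 /20404746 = -0.32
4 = 4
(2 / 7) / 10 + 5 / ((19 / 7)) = 1244 / 665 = 1.87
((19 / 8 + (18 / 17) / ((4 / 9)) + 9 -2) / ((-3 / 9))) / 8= -4797 / 1088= -4.41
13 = 13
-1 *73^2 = -5329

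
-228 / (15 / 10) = -152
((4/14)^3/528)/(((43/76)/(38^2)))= 54872/486717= 0.11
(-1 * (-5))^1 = 5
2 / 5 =0.40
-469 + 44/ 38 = -8889/ 19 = -467.84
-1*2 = -2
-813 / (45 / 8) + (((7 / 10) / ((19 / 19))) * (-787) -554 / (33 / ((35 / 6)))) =-785429 / 990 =-793.36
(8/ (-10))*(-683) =2732/ 5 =546.40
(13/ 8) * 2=3.25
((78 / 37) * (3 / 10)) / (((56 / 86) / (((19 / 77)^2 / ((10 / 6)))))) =5448573 / 153561100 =0.04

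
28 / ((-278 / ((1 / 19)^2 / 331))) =-14 / 16609249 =-0.00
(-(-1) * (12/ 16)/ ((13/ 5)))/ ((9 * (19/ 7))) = 35/ 2964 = 0.01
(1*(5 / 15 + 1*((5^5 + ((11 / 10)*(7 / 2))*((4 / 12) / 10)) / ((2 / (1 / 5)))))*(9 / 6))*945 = 354767553 / 800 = 443459.44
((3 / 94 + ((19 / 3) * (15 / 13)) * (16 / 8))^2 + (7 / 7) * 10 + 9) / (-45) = -348746597 / 67197780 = -5.19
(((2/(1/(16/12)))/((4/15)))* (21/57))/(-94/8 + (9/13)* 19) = 3640/1387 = 2.62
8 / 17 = 0.47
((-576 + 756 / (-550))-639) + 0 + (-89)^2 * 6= 12735147 / 275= 46309.63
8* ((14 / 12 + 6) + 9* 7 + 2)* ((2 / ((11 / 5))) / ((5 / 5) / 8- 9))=-138560 / 2343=-59.14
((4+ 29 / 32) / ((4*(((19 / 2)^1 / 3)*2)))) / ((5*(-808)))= -471 / 9825280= -0.00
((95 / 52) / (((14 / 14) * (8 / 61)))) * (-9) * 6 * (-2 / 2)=156465 / 208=752.24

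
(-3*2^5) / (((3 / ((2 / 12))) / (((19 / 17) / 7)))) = -304 / 357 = -0.85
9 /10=0.90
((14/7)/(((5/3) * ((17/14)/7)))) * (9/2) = 2646/85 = 31.13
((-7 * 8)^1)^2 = 3136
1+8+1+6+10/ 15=50/ 3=16.67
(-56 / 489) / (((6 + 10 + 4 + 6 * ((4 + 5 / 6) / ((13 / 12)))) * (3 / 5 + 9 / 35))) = -637 / 222984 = -0.00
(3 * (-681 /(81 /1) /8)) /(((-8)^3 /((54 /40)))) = 681 /81920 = 0.01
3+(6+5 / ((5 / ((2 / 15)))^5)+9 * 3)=17085937532 / 474609375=36.00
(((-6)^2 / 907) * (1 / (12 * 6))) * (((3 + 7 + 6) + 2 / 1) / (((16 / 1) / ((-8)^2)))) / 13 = 36 / 11791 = 0.00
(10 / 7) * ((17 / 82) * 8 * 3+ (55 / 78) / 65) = 1036535 / 145509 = 7.12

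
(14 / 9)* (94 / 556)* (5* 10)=16450 / 1251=13.15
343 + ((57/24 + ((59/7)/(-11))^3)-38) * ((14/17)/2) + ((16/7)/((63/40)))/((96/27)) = 2914201295/8869784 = 328.55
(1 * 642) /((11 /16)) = 10272 /11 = 933.82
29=29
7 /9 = 0.78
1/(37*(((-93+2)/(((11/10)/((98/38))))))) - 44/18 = -36298141/14848470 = -2.44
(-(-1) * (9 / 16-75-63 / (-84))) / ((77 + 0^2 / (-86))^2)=-1179 / 94864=-0.01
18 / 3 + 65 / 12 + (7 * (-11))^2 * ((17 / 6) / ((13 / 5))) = 1009711 / 156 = 6472.51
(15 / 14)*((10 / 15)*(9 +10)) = 95 / 7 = 13.57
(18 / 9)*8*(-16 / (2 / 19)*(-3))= 7296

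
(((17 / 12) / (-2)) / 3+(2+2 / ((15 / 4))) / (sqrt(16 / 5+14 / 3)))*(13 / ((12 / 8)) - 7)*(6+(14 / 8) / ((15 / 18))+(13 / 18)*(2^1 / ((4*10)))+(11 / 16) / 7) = -705517 / 217728+788519*sqrt(1770) / 2676240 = 9.16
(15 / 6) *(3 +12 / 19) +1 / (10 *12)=20719 / 2280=9.09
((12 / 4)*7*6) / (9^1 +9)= 7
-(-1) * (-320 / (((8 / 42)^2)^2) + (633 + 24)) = -969777 / 4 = -242444.25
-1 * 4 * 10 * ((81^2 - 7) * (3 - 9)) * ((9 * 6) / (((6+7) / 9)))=764458560 / 13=58804504.62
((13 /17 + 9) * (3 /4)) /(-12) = -83 /136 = -0.61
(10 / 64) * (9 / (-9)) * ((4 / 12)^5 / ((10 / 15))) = -5 / 5184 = -0.00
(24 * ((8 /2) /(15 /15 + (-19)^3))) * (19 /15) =-304 /17145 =-0.02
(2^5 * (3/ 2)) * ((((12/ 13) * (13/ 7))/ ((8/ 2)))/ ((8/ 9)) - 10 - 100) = -36798/ 7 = -5256.86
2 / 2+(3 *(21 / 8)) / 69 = 205 / 184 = 1.11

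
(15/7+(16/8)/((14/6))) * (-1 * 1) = -3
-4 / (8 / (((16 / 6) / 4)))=-1 / 3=-0.33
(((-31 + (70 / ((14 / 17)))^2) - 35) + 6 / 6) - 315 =6845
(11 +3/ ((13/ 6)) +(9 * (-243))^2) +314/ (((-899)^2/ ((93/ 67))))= 4782981.39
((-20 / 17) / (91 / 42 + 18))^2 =14400 / 4231249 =0.00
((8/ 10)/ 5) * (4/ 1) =16/ 25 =0.64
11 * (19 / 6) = 209 / 6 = 34.83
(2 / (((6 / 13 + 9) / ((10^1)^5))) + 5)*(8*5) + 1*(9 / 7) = 728173307 / 861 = 845729.74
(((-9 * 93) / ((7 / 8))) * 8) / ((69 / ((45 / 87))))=-267840 / 4669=-57.37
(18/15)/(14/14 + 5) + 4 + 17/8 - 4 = 2.32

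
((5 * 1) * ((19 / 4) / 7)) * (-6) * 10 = -1425 / 7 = -203.57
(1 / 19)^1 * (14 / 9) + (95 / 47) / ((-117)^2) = 0.08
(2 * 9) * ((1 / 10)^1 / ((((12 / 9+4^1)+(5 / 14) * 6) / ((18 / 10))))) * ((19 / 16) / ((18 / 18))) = 32319 / 62800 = 0.51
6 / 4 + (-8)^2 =131 / 2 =65.50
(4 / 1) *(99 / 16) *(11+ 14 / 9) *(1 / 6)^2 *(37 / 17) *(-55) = -2529505 / 2448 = -1033.29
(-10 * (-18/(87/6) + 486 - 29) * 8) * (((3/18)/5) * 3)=-105736/29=-3646.07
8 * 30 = 240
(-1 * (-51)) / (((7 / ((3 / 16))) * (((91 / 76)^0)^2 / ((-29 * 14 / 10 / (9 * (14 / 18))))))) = -4437 / 560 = -7.92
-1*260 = -260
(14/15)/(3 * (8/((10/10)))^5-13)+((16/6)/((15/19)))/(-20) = -3734848/22115475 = -0.17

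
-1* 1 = -1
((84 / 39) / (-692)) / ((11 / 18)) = -126 / 24739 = -0.01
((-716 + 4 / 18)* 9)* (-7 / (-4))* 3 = -67641 / 2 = -33820.50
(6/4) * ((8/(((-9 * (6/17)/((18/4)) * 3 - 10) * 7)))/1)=-102/721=-0.14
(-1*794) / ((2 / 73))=-28981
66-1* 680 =-614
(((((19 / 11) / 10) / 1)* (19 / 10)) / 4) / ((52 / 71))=25631 / 228800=0.11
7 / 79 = 0.09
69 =69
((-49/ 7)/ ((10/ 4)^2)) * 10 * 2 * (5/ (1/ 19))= -2128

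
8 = 8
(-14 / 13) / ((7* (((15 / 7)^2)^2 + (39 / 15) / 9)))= -108045 / 15010697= -0.01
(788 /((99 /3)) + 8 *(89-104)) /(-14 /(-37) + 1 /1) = -117364 /1683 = -69.73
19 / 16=1.19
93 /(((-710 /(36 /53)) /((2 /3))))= -1116 /18815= -0.06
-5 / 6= -0.83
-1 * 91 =-91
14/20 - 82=-813/10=-81.30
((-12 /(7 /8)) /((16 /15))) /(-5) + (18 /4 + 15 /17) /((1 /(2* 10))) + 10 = 14306 /119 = 120.22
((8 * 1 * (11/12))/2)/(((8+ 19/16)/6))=352/147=2.39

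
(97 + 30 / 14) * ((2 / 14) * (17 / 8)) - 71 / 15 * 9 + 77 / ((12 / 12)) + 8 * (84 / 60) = 74183 / 980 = 75.70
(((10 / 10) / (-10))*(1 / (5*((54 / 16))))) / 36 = -1 / 6075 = -0.00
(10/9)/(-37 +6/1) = -0.04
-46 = -46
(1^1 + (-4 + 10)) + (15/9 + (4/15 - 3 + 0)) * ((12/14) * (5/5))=213/35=6.09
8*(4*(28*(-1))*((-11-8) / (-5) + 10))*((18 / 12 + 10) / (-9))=236992 / 15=15799.47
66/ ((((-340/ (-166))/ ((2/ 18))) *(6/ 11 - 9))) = -10043/ 23715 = -0.42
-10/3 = -3.33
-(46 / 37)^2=-2116 / 1369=-1.55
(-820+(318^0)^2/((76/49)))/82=-62271/6232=-9.99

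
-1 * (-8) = 8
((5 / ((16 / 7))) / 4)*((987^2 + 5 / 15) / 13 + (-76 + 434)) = 51388225 / 1248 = 41176.46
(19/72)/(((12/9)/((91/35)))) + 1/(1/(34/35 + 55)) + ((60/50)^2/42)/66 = 10438711/184800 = 56.49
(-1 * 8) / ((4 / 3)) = -6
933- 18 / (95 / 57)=4611 / 5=922.20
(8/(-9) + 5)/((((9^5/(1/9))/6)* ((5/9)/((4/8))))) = 37/885735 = 0.00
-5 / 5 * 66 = -66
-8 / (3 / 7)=-56 / 3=-18.67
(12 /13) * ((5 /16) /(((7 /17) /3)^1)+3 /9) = 877 /364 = 2.41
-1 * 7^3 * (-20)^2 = -137200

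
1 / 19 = 0.05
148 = 148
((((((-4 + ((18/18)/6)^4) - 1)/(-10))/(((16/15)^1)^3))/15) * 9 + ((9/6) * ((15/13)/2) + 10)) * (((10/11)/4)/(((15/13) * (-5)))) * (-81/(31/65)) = 6646204305/89391104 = 74.35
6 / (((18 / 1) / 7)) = 7 / 3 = 2.33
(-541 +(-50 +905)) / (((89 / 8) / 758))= 1904096 / 89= 21394.34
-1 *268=-268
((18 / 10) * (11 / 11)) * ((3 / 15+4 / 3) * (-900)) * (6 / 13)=-14904 / 13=-1146.46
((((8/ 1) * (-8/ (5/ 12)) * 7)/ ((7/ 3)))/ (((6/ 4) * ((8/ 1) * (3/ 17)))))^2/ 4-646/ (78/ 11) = 11452679/ 975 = 11746.34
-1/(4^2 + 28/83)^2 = -6889/1838736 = -0.00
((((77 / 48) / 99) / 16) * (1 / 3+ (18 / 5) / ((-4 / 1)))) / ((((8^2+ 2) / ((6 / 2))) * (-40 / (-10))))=-119 / 18247680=-0.00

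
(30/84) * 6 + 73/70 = 223/70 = 3.19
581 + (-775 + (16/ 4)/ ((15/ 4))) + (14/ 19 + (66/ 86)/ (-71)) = -167240533/ 870105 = -192.21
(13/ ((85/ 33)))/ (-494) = -33/ 3230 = -0.01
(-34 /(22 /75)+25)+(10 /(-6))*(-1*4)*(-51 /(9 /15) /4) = -7675 /33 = -232.58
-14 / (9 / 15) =-70 / 3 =-23.33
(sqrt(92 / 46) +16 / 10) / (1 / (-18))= -144 / 5 - 18 * sqrt(2)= -54.26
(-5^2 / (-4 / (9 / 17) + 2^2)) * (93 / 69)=6975 / 736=9.48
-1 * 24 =-24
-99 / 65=-1.52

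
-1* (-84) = 84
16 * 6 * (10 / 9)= 320 / 3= 106.67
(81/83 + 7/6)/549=0.00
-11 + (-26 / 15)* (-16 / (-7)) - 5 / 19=-30374 / 1995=-15.23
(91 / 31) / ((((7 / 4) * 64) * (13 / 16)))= 1 / 31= 0.03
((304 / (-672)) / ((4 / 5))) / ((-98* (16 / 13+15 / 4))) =1235 / 1066044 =0.00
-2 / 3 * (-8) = 16 / 3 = 5.33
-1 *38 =-38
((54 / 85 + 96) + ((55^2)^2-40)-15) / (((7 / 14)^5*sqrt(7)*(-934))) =-12444906624*sqrt(7) / 277865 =-118496.85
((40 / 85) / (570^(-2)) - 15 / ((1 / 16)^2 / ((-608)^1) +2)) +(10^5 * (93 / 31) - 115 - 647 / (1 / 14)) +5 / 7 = 1095800020082 / 2469607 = 443714.33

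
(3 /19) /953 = 3 /18107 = 0.00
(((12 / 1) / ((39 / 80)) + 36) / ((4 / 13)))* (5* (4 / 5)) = 788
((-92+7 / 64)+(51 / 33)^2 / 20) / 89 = -3553381 / 3446080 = -1.03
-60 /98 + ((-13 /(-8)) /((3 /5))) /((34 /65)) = 182545 /39984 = 4.57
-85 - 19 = -104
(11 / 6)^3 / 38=1331 / 8208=0.16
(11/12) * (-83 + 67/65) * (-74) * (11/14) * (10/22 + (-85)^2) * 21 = 8617603104/13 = 662892546.46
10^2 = 100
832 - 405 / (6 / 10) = 157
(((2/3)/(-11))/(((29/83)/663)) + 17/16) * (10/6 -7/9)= -64617/638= -101.28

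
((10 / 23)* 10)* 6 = 600 / 23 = 26.09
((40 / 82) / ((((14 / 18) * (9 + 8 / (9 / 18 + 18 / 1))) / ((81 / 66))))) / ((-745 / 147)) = -377622 / 23452451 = -0.02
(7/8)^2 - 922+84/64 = -58875/64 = -919.92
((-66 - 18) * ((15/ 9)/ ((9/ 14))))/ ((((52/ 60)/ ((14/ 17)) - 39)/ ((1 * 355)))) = 48706000/ 23907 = 2037.31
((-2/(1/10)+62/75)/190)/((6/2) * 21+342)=-0.00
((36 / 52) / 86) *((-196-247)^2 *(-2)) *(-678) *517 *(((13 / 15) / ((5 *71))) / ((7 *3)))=68790376974 / 534275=128754.62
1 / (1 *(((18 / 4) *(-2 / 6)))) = -2 / 3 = -0.67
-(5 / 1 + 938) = -943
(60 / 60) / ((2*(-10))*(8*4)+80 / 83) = -0.00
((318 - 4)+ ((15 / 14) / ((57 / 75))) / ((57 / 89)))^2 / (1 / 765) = 1953705105159165 / 25542916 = 76487160.09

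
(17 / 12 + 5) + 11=209 / 12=17.42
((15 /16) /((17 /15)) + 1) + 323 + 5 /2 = 89033 /272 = 327.33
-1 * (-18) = 18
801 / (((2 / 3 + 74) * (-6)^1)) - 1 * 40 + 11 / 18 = -166025 / 4032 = -41.18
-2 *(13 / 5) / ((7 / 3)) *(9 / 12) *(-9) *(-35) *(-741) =780273 / 2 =390136.50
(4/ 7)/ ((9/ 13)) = 52/ 63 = 0.83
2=2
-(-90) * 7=630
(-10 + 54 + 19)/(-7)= -9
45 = 45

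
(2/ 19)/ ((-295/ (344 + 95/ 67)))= -0.12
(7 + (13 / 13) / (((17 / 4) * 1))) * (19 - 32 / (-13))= 34317 / 221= 155.28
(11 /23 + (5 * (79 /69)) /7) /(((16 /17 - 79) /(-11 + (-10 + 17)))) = 42568 /640941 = 0.07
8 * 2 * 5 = 80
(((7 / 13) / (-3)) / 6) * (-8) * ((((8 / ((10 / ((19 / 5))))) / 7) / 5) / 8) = 38 / 14625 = 0.00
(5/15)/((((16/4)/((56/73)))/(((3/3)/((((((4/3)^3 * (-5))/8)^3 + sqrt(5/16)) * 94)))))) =-9405849600/43641563502241 - 3615924564 * sqrt(5)/218207817511205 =-0.00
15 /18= 5 /6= 0.83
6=6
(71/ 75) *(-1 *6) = -142/ 25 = -5.68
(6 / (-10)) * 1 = -3 / 5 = -0.60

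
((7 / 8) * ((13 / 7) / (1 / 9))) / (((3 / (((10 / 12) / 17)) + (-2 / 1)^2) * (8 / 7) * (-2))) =-4095 / 41728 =-0.10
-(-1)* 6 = 6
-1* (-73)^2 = -5329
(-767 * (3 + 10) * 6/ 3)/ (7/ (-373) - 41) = 3719183/ 7650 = 486.17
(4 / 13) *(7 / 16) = 7 / 52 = 0.13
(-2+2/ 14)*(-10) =130/ 7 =18.57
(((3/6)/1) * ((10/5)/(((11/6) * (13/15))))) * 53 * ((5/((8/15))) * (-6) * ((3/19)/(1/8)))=-6439500/2717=-2370.08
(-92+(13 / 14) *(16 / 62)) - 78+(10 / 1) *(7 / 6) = -102919 / 651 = -158.09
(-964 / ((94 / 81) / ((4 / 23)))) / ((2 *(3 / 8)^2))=-555264 / 1081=-513.66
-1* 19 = -19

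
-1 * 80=-80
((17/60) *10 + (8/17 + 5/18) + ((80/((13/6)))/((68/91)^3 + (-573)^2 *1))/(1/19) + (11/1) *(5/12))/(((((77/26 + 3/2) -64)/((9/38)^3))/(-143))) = 1088993419145632143/4178674334486353984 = 0.26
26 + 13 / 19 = 507 / 19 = 26.68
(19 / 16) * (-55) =-1045 / 16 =-65.31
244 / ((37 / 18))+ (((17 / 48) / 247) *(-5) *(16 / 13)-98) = 7375733 / 356421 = 20.69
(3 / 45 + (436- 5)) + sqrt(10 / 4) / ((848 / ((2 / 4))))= sqrt(10) / 3392 + 6466 / 15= 431.07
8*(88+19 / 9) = 6488 / 9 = 720.89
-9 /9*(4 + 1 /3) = -13 /3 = -4.33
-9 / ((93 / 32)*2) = -48 / 31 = -1.55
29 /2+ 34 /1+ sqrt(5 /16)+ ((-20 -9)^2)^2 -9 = sqrt(5) /4+ 1414641 /2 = 707321.06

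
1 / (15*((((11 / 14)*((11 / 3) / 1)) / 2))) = 28 / 605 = 0.05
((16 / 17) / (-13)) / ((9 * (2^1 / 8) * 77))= -64 / 153153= -0.00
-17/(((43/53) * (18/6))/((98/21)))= -12614/387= -32.59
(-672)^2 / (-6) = -75264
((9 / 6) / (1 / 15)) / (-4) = -45 / 8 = -5.62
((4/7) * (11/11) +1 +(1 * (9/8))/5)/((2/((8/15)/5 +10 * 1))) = 190637/21000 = 9.08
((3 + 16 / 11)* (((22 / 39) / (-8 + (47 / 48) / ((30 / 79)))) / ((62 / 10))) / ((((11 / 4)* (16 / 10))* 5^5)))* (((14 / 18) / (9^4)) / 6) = -5488 / 51089831052975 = -0.00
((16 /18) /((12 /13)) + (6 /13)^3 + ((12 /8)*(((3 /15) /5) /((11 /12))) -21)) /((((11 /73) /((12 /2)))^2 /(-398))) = 12540509.50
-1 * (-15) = 15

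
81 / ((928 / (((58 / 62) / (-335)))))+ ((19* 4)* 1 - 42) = 11298799 / 332320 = 34.00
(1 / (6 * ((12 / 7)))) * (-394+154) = -70 / 3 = -23.33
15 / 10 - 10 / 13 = 19 / 26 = 0.73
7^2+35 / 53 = 2632 / 53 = 49.66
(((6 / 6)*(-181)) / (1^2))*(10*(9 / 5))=-3258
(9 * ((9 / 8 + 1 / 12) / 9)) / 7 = 0.17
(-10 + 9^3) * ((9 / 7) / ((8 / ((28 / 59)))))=6471 / 118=54.84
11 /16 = 0.69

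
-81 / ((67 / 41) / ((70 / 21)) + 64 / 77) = -2557170 / 41717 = -61.30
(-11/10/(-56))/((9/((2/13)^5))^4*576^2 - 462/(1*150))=880/1767502966860124713547272254191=0.00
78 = 78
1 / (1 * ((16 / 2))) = 1 / 8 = 0.12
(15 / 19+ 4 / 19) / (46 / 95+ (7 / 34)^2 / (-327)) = 35911140 / 17383897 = 2.07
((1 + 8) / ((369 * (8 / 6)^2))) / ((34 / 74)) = 333 / 11152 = 0.03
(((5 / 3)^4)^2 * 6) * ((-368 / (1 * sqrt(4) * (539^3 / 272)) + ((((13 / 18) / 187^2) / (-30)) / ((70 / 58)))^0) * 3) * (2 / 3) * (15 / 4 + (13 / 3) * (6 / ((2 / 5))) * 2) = 3634952798828125 / 38051569017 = 95527.01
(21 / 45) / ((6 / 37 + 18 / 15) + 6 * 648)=259 / 2158596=0.00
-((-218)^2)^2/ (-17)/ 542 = 1129265288/ 4607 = 245119.45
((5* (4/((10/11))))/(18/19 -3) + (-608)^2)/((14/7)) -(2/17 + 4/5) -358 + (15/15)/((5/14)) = 122303957/663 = 184470.52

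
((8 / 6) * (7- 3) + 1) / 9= 19 / 27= 0.70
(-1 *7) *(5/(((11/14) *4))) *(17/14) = -13.52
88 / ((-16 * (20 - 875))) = 11 / 1710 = 0.01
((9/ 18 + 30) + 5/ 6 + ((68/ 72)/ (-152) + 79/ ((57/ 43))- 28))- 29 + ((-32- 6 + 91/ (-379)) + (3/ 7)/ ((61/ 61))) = -1485311/ 382032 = -3.89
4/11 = 0.36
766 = 766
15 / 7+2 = 29 / 7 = 4.14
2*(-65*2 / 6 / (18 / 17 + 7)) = -2210 / 411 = -5.38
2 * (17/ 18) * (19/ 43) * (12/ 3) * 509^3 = 170378919868/ 387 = 440255606.89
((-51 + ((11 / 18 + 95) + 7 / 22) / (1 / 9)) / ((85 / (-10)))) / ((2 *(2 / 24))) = -107232 / 187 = -573.43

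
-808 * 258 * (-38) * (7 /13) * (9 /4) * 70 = 8733599280 /13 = 671815329.23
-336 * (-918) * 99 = 30536352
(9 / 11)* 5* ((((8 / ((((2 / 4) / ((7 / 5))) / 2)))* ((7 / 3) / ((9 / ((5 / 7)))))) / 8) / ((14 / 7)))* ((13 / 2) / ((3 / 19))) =8645 / 99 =87.32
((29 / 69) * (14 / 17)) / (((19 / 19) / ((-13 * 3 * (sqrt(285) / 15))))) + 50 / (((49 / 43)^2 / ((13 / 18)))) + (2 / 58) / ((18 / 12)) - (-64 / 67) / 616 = 12.64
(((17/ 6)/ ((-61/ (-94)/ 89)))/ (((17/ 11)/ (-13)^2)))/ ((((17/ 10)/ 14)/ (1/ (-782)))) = -544333790/ 1216401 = -447.50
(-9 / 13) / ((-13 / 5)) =45 / 169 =0.27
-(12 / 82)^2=-36 / 1681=-0.02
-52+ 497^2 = 246957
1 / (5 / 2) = 0.40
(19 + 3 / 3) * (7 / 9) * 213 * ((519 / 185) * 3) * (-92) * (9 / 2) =-11544692.11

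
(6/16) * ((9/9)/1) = 3/8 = 0.38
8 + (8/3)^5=34712/243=142.85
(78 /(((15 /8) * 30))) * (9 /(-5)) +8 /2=1.50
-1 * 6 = -6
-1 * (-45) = 45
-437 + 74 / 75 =-32701 / 75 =-436.01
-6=-6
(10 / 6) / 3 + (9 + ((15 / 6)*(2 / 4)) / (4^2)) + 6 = 9005 / 576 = 15.63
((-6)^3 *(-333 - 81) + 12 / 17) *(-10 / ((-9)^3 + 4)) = 608088 / 493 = 1233.44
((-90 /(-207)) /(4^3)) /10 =1 /1472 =0.00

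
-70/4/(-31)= 35/62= 0.56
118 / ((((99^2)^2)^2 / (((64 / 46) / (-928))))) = -0.00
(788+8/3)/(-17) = -2372/51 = -46.51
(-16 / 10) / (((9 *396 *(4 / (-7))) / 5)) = 7 / 1782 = 0.00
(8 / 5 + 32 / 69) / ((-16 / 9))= -267 / 230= -1.16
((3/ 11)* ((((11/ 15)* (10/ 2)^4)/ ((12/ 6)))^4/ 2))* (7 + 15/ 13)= 17222412109375/ 5616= 3066668822.89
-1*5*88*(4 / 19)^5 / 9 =-450560 / 22284891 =-0.02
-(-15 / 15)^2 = -1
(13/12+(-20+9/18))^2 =48841/144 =339.17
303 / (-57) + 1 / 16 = -1597 / 304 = -5.25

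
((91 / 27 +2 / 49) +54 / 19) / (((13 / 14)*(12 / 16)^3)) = 20120192 / 1260441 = 15.96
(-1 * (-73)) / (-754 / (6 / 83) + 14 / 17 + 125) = -3723 / 525530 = -0.01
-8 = -8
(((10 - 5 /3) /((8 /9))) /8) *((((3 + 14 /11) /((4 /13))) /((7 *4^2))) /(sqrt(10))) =9165 *sqrt(10) /630784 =0.05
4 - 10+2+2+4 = 2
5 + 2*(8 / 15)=91 / 15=6.07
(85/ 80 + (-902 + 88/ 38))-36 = -284125/ 304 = -934.62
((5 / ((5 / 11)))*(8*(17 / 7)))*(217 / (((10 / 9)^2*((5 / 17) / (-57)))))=-910001466 / 125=-7280011.73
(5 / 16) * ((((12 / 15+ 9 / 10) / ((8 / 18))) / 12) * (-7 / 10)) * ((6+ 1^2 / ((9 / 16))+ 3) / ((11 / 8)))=-11543 / 21120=-0.55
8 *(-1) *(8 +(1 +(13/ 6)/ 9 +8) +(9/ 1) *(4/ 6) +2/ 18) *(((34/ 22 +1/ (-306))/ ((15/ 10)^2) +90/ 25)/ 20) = -409265116/ 10224225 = -40.03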